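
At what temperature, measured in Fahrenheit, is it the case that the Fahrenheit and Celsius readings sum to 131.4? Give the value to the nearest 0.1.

Let F be the Fahrenheit reading. The Celsius reading is C = 5/9·F - 17.7778.
Require F + C = 131.4: (14/9)·F - 17.7778 = 131.4.
F = (131.4 + 17.7778) / (14/9) = 95.9.

95.9°F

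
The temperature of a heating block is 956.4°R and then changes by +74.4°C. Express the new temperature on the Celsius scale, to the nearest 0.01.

Initial temperature in Celsius: (956.4 - 491.67) × 5/9 = 258.1833°C.
Final Celsius temperature: 258.1833 + 74.4000 = 332.5833°C.

332.58°C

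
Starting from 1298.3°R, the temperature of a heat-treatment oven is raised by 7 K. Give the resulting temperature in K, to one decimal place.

728.3 K

Initial temperature in Celsius: (1298.3 - 491.67) × 5/9 = 448.1278°C.
The 7 K change is an interval; Kelvin and Celsius degrees are the same size, so ΔC = +7°C.
Final Celsius temperature: 448.1278 + 7.0000 = 455.1278°C.
In kelvin: 455.1278 + 273.15 = 728.3 K.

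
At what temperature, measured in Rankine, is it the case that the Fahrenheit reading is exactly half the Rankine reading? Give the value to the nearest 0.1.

919.3°R

Let R be the Rankine reading. The Fahrenheit reading is F = 1·R - 459.67.
Require F = 0.5·R: 1·R - 459.67 = 0.5·R.
(0.5)·R = 459.67  ⇒  R = 919.3.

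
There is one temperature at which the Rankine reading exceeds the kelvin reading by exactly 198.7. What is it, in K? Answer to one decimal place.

248.4 K

Let K be the kelvin reading. The Rankine reading is R = 1.8·K.
Require R - K = 198.7: (0.8)·K = 198.7.
K = (198.7) / (0.8) = 248.4.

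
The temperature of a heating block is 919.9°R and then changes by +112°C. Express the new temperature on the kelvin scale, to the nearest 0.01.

623.06 K

Initial temperature in Celsius: (919.9 - 491.67) × 5/9 = 237.9056°C.
Final Celsius temperature: 237.9056 + 112.0000 = 349.9056°C.
In kelvin: 349.9056 + 273.15 = 623.06 K.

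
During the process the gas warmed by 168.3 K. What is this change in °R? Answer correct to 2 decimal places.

302.94°R

For a temperature interval the offset drops out; only the factor 1.8 applies.
168.3 × 1.8 = 302.94.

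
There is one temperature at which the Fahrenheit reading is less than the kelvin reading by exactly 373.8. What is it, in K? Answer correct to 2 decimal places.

107.34 K

Let K be the kelvin reading. The Fahrenheit reading is F = 1.8·K - 459.67.
Require F - K = -373.8: (0.8)·K - 459.67 = -373.8.
K = (-373.8 + 459.67) / (0.8) = 107.34.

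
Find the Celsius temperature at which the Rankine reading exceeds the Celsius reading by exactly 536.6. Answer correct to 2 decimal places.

Let C be the Celsius reading. The Rankine reading is R = 1.8·C + 491.67.
Require R - C = 536.6: (0.8)·C + 491.67 = 536.6.
C = (536.6 - 491.67) / (0.8) = 56.16.

56.16°C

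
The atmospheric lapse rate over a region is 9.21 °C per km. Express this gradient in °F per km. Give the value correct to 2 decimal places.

The quantity depends on a temperature interval, so only the ratio of degree sizes applies; the offset between the scales is irrelevant.
A change of 1°C is a change of 1.8°F, so 9.21 × 1.8 = 16.58.

16.58 °F/km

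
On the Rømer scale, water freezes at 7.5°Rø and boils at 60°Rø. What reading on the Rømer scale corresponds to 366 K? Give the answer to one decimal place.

56.2°Rø

First in Celsius: 366 - 273.15 = 92.8500°C.
Linearly onto the Rømer scale: 7.5 + (92.8500 / 100) × (60 - 7.5) = 56.2°Rø.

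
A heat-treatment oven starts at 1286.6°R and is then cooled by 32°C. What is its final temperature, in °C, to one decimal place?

409.6°C

Initial temperature in Celsius: (1286.6 - 491.67) × 5/9 = 441.6278°C.
Final Celsius temperature: 441.6278 - 32.0000 = 409.6278°C.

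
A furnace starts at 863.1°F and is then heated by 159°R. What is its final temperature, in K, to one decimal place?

823.2 K

Initial temperature in Celsius: (863.1 - 32) × 5/9 = 461.7222°C.
The 159°R change is an interval, so only the factor 5/9 applies: +159 × 5/9 = +88.3333°C.
Final Celsius temperature: 461.7222 + 88.3333 = 550.0556°C.
In kelvin: 550.0556 + 273.15 = 823.2 K.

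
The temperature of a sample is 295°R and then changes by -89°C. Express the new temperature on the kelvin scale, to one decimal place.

Initial temperature in Celsius: (295 - 491.67) × 5/9 = -109.2611°C.
Final Celsius temperature: -109.2611 - 89.0000 = -198.2611°C.
In kelvin: -198.2611 + 273.15 = 74.9 K.

74.9 K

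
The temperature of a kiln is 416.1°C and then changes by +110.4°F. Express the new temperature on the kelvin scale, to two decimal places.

The 110.4°F change is an interval, so only the factor 5/9 applies: +110.4 × 5/9 = +61.3333°C.
Final Celsius temperature: 416.1000 + 61.3333 = 477.4333°C.
In kelvin: 477.4333 + 273.15 = 750.58 K.

750.58 K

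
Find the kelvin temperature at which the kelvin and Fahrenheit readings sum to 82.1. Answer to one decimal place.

Let K be the kelvin reading. The Fahrenheit reading is F = 1.8·K - 459.67.
Require K + F = 82.1: (2.8)·K - 459.67 = 82.1.
K = (82.1 + 459.67) / (2.8) = 193.5.

193.5 K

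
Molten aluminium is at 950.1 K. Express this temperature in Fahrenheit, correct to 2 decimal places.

In Celsius: 950.1 - 273.15 = 676.9500°C.
In Fahrenheit: 676.9500 × 1.8 + 32 = 1250.51°F.

1250.51°F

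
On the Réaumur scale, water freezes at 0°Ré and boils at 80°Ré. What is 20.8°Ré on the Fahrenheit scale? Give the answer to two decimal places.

78.80°F

Linear interpolation between the fixed points: C = (20.8 - 0) × 100 / (80 - 0) = 26.0000°C.
Then 26.0000 × 1.8 + 32 = 78.80°F.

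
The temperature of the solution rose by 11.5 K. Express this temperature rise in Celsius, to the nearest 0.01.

11.50°C

Kelvin and Celsius degrees are the same size, so the interval is unchanged: 11.50.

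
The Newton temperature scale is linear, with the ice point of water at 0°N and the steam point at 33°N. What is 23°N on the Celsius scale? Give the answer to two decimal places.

Linear interpolation between the fixed points: C = (23 - 0) × 100 / (33 - 0) = 69.6970°C.

69.70°C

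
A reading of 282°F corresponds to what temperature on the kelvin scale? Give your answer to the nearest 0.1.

In Celsius: (282 - 32) × 5/9 = 138.8889°C.
In kelvin: 138.8889 + 273.15 = 412.0 K.

412.0 K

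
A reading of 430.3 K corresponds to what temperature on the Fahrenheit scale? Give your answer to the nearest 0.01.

In Celsius: 430.3 - 273.15 = 157.1500°C.
In Fahrenheit: 157.1500 × 1.8 + 32 = 314.87°F.

314.87°F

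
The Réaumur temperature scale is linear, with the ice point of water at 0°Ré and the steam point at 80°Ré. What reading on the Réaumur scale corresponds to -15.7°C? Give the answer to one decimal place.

-12.6°Ré

Linearly onto the Réaumur scale: 0 + (-15.7000 / 100) × (80 - 0) = -12.6°Ré.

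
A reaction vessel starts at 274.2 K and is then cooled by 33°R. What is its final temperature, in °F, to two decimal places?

Initial temperature in Celsius: 274.2 - 273.15 = 1.0500°C.
The 33°R change is an interval, so only the factor 5/9 applies: -33 × 5/9 = -18.3333°C.
Final Celsius temperature: 1.0500 - 18.3333 = -17.2833°C.
In Fahrenheit: -17.2833 × 1.8 + 32 = 0.89°F.

0.89°F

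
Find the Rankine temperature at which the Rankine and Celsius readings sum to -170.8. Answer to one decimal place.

Let R be the Rankine reading. The Celsius reading is C = 5/9·R - 273.15.
Require R + C = -170.8: (14/9)·R - 273.15 = -170.8.
R = (-170.8 + 273.15) / (14/9) = 65.8.

65.8°R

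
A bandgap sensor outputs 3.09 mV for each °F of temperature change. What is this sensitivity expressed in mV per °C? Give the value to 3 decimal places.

Since only a temperature interval is involved, the additive offset between the scales drops out.
A change of 1°C is a change of 1.8°F, so per °C the value is 3.09 × 1.8 = 5.562.

5.562 mV per °C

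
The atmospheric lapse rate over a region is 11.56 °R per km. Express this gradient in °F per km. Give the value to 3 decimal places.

11.560 °F/km

Since only a temperature interval is involved, the additive offset between the scales drops out.
A change of 1°R is a change of 1°F, so 11.56 × 1 = 11.560.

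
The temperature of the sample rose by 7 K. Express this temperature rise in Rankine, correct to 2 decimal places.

12.60°R

An interval of 1 K corresponds to 1.8°R.
7 × 1.8 = 12.60.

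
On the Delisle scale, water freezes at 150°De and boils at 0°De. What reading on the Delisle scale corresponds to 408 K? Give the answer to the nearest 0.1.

-52.3°De

First in Celsius: 408 - 273.15 = 134.8500°C.
Linearly onto the Delisle scale: 150 + (134.8500 / 100) × (0 - 150) = -52.3°De.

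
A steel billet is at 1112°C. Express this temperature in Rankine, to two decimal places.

2493.27°R

In Rankine: 1112.0000 × 1.8 + 491.67 = 2493.27°R.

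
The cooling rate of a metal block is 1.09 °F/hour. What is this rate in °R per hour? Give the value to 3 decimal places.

The quantity depends on a temperature interval, so only the ratio of degree sizes applies; the offset between the scales is irrelevant.
A change of 1°F is a change of 1°R, so 1.09 × 1 = 1.090.

1.090 °R/hour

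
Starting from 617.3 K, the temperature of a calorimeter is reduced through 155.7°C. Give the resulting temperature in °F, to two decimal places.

Initial temperature in Celsius: 617.3 - 273.15 = 344.1500°C.
Final Celsius temperature: 344.1500 - 155.7000 = 188.4500°C.
In Fahrenheit: 188.4500 × 1.8 + 32 = 371.21°F.

371.21°F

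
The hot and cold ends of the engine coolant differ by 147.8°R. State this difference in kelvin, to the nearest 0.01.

Only the scale ratio 5/9 matters for a change in temperature.
147.8 × 5/9 = 82.11.

82.11 K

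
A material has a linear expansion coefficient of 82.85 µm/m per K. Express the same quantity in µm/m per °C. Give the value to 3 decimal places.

82.850 µm/m per °C

Since only a temperature interval is involved, the additive offset between the scales drops out.
A change of 1°C is a change of 1 K, so per °C the value is 82.85 × 1 = 82.850.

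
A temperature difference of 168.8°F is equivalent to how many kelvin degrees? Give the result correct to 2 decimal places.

For a temperature interval the offset drops out; only the factor 5/9 applies.
168.8 × 5/9 = 93.78.

93.78 K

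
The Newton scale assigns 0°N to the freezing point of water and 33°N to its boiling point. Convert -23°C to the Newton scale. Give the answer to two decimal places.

Linearly onto the Newton scale: 0 + (-23.0000 / 100) × (33 - 0) = -7.59°N.

-7.59°N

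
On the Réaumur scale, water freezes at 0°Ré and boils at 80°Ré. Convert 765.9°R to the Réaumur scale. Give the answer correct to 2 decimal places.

121.88°Ré

First in Celsius: (765.9 - 491.67) × 5/9 = 152.3500°C.
Linearly onto the Réaumur scale: 0 + (152.3500 / 100) × (80 - 0) = 121.88°Ré.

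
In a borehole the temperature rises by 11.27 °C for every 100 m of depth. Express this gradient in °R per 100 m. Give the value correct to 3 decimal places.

The quantity depends on a temperature interval, so only the ratio of degree sizes applies; the offset between the scales is irrelevant.
A change of 1°C is a change of 1.8°R, so 11.27 × 1.8 = 20.286.

20.286 °R/100 m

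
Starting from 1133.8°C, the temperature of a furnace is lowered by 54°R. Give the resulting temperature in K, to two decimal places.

1376.95 K

The 54°R change is an interval, so only the factor 5/9 applies: -54 × 5/9 = -30.0000°C.
Final Celsius temperature: 1133.8000 - 30.0000 = 1103.8000°C.
In kelvin: 1103.8000 + 273.15 = 1376.95 K.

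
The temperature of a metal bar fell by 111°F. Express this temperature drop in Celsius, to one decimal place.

For a temperature interval the offset drops out; only the factor 5/9 applies.
111 × 5/9 = 61.7.

61.7°C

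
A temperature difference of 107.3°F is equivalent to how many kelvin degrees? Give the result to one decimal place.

An interval of 1°F corresponds to 5/9 K.
107.3 × 5/9 = 59.6.

59.6 K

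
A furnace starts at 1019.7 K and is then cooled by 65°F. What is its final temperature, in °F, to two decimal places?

1310.79°F

Initial temperature in Celsius: 1019.7 - 273.15 = 746.5500°C.
The 65°F change is an interval, so only the factor 5/9 applies: -65 × 5/9 = -36.1111°C.
Final Celsius temperature: 746.5500 - 36.1111 = 710.4389°C.
In Fahrenheit: 710.4389 × 1.8 + 32 = 1310.79°F.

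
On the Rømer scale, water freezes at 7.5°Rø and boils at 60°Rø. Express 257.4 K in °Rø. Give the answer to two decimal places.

-0.77°Rø

First in Celsius: 257.4 - 273.15 = -15.7500°C.
Linearly onto the Rømer scale: 7.5 + (-15.7500 / 100) × (60 - 7.5) = -0.77°Rø.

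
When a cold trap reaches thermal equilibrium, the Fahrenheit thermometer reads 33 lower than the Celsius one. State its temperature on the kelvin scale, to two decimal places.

Let x be the Celsius reading; then the Fahrenheit reading is 1.8·x + 32.
(1.8·x + 32) - x = -33  ⇒  (0.8)·x = -65  ⇒  x = -81.2500°C.
In kelvin: -81.2500 + 273.15 = 191.90 K.

191.90 K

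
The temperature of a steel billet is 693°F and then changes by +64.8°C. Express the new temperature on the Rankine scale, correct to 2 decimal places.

Initial temperature in Celsius: (693 - 32) × 5/9 = 367.2222°C.
Final Celsius temperature: 367.2222 + 64.8000 = 432.0222°C.
In Rankine: 432.0222 × 1.8 + 491.67 = 1269.31°R.

1269.31°R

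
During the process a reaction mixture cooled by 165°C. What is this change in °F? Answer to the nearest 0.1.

Only the scale ratio 1.8 matters for a change in temperature.
165 × 1.8 = 297.0.

297.0°F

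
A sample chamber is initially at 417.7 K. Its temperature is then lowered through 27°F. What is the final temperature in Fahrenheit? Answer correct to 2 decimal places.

Initial temperature in Celsius: 417.7 - 273.15 = 144.5500°C.
The 27°F change is an interval, so only the factor 5/9 applies: -27 × 5/9 = -15.0000°C.
Final Celsius temperature: 144.5500 - 15.0000 = 129.5500°C.
In Fahrenheit: 129.5500 × 1.8 + 32 = 265.19°F.

265.19°F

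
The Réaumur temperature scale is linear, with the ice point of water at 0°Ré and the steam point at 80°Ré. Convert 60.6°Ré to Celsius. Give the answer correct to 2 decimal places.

75.75°C

Linear interpolation between the fixed points: C = (60.6 - 0) × 100 / (80 - 0) = 75.7500°C.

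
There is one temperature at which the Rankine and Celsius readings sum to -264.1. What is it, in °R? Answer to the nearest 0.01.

Let R be the Rankine reading. The Celsius reading is C = 5/9·R - 273.15.
Require R + C = -264.1: (14/9)·R - 273.15 = -264.1.
R = (-264.1 + 273.15) / (14/9) = 5.82.

5.82°R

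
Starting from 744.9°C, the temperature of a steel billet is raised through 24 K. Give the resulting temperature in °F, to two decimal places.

1416.02°F

The 24 K change is an interval; Kelvin and Celsius degrees are the same size, so ΔC = +24°C.
Final Celsius temperature: 744.9000 + 24.0000 = 768.9000°C.
In Fahrenheit: 768.9000 × 1.8 + 32 = 1416.02°F.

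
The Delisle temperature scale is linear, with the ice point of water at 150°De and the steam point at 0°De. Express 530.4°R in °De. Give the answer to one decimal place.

First in Celsius: (530.4 - 491.67) × 5/9 = 21.5167°C.
Linearly onto the Delisle scale: 150 + (21.5167 / 100) × (0 - 150) = 117.7°De.

117.7°De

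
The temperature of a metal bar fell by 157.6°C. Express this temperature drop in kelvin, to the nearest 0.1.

157.6 K

Celsius and kelvin degrees are the same size, so the interval is unchanged: 157.6.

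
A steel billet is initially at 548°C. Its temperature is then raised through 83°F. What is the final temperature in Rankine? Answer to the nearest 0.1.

The 83°F change is an interval, so only the factor 5/9 applies: +83 × 5/9 = +46.1111°C.
Final Celsius temperature: 548.0000 + 46.1111 = 594.1111°C.
In Rankine: 594.1111 × 1.8 + 491.67 = 1561.1°R.

1561.1°R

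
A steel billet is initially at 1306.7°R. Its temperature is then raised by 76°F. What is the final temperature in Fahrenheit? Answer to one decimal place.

923.0°F

Initial temperature in Celsius: (1306.7 - 491.67) × 5/9 = 452.7944°C.
The 76°F change is an interval, so only the factor 5/9 applies: +76 × 5/9 = +42.2222°C.
Final Celsius temperature: 452.7944 + 42.2222 = 495.0167°C.
In Fahrenheit: 495.0167 × 1.8 + 32 = 923.0°F.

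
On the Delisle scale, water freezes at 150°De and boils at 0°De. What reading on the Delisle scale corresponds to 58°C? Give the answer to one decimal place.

63.0°De

Linearly onto the Delisle scale: 150 + (58.0000 / 100) × (0 - 150) = 63.0°De.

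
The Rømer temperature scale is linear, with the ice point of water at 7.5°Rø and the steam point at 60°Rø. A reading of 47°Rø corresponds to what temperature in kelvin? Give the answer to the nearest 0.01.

348.39 K

Linear interpolation between the fixed points: C = (47 - 7.5) × 100 / (60 - 7.5) = 75.2381°C.
Then 75.2381 + 273.15 = 348.39 K.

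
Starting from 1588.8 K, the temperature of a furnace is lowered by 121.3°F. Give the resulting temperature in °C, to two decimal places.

Initial temperature in Celsius: 1588.8 - 273.15 = 1315.6500°C.
The 121.3°F change is an interval, so only the factor 5/9 applies: -121.3 × 5/9 = -67.3889°C.
Final Celsius temperature: 1315.6500 - 67.3889 = 1248.2611°C.

1248.26°C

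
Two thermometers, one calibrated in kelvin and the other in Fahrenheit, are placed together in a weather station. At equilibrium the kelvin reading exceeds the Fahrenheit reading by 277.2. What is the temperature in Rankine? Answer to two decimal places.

Let x be the kelvin reading; then the Fahrenheit reading is 1.8·x - 459.67.
(1.8·x - 459.67) - x = -277.2  ⇒  (0.8)·x = 182.47  ⇒  x = 228.0875 K.
In Celsius: 228.0875 - 273.15 = -45.0625°C.
In Rankine: -45.0625 × 1.8 + 491.67 = 410.56°R.

410.56°R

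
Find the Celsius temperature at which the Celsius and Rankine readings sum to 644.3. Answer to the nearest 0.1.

54.5°C

Let C be the Celsius reading. The Rankine reading is R = 1.8·C + 491.67.
Require C + R = 644.3: (2.8)·C + 491.67 = 644.3.
C = (644.3 - 491.67) / (2.8) = 54.5.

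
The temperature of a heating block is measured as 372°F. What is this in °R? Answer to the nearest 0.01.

831.67°R

In Celsius: (372 - 32) × 5/9 = 188.8889°C.
In Rankine: 188.8889 × 1.8 + 491.67 = 831.67°R.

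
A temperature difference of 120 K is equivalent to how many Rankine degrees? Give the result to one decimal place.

Only the scale ratio 1.8 matters for a change in temperature.
120 × 1.8 = 216.0.

216.0°R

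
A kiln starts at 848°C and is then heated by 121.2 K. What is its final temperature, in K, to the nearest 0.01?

1242.35 K

The 121.2 K change is an interval; Kelvin and Celsius degrees are the same size, so ΔC = +121.2°C.
Final Celsius temperature: 848.0000 + 121.2000 = 969.2000°C.
In kelvin: 969.2000 + 273.15 = 1242.35 K.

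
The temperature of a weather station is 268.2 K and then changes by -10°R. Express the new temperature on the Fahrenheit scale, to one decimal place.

13.1°F

Initial temperature in Celsius: 268.2 - 273.15 = -4.9500°C.
The 10°R change is an interval, so only the factor 5/9 applies: -10 × 5/9 = -5.5556°C.
Final Celsius temperature: -4.9500 - 5.5556 = -10.5056°C.
In Fahrenheit: -10.5056 × 1.8 + 32 = 13.1°F.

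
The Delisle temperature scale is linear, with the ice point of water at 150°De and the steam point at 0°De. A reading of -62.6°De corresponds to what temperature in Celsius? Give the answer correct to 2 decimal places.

Linear interpolation between the fixed points: C = (-62.6 - 150) × 100 / (0 - 150) = 141.7333°C.

141.73°C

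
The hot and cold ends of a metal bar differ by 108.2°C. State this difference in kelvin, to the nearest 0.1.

Celsius and kelvin degrees are the same size, so the interval is unchanged: 108.2.

108.2 K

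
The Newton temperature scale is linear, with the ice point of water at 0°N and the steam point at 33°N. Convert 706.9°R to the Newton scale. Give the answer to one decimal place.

39.5°N

First in Celsius: (706.9 - 491.67) × 5/9 = 119.5722°C.
Linearly onto the Newton scale: 0 + (119.5722 / 100) × (33 - 0) = 39.5°N.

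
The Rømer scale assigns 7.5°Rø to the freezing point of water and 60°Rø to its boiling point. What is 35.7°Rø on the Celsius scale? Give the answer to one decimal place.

53.7°C

Linear interpolation between the fixed points: C = (35.7 - 7.5) × 100 / (60 - 7.5) = 53.7143°C.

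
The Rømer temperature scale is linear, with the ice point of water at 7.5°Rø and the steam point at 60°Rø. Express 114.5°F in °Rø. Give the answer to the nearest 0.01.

31.56°Rø

First in Celsius: (114.5 - 32) × 5/9 = 45.8333°C.
Linearly onto the Rømer scale: 7.5 + (45.8333 / 100) × (60 - 7.5) = 31.56°Rø.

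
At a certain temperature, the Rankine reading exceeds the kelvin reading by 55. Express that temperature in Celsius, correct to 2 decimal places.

-204.40°C

Let x be the Rankine reading; then the kelvin reading is 5/9·x.
(5/9·x) - x = -55  ⇒  (-4/9)·x = -55  ⇒  x = 123.7500°R.
In Celsius: (123.75 - 491.67) × 5/9 = -204.40°C.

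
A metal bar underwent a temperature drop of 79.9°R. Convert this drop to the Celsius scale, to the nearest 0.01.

44.39°C

For a temperature interval the offset drops out; only the factor 5/9 applies.
79.9 × 5/9 = 44.39.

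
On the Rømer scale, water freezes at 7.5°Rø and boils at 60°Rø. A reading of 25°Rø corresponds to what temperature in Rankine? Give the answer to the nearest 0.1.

551.7°R

Linear interpolation between the fixed points: C = (25 - 7.5) × 100 / (60 - 7.5) = 33.3333°C.
Then 33.3333 × 1.8 + 491.67 = 551.7°R.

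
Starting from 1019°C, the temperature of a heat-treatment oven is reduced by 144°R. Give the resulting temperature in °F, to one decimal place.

1722.2°F

The 144°R change is an interval, so only the factor 5/9 applies: -144 × 5/9 = -80.0000°C.
Final Celsius temperature: 1019.0000 - 80.0000 = 939.0000°C.
In Fahrenheit: 939.0000 × 1.8 + 32 = 1722.2°F.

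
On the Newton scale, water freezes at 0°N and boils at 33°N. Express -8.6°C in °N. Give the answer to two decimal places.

Linearly onto the Newton scale: 0 + (-8.6000 / 100) × (33 - 0) = -2.84°N.

-2.84°N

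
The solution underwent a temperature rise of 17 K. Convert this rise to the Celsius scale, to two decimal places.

Kelvin and Celsius degrees are the same size, so the interval is unchanged: 17.00.

17.00°C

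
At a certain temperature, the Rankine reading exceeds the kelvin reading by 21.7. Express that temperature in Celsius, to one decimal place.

Let x be the kelvin reading; then the Rankine reading is 1.8·x.
(1.8·x) - x = 21.7  ⇒  (0.8)·x = 21.7  ⇒  x = 27.1250 K.
In Celsius: 27.125 - 273.15 = -246.0°C.

-246.0°C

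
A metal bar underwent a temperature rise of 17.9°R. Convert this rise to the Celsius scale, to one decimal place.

9.9°C

An interval of 1°R corresponds to 5/9°C.
17.9 × 5/9 = 9.9.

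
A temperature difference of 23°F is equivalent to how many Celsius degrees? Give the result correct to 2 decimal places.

For a temperature interval the offset drops out; only the factor 5/9 applies.
23 × 5/9 = 12.78.

12.78°C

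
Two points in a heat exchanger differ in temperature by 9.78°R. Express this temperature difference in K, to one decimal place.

5.4 K

An interval of 1°R corresponds to 5/9 K.
9.78 × 5/9 = 5.4.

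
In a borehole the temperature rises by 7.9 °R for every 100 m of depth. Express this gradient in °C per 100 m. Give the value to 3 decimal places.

The quantity depends on a temperature interval, so only the ratio of degree sizes applies; the offset between the scales is irrelevant.
A change of 1°R is a change of 5/9°C, so 7.9 × 5/9 = 4.389.

4.389 °C/100 m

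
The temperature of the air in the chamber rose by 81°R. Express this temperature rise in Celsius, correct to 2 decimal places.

An interval of 1°R corresponds to 5/9°C.
81 × 5/9 = 45.00.

45.00°C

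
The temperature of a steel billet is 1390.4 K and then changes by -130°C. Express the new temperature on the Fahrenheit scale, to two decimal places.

Initial temperature in Celsius: 1390.4 - 273.15 = 1117.2500°C.
Final Celsius temperature: 1117.2500 - 130.0000 = 987.2500°C.
In Fahrenheit: 987.2500 × 1.8 + 32 = 1809.05°F.

1809.05°F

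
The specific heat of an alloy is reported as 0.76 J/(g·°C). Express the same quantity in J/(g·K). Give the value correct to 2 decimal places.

0.76 J/(g·K)

Since only a temperature interval is involved, the additive offset between the scales drops out.
A change of 1 K is a change of 1°C, so per K the value is 0.76 × 1 = 0.76.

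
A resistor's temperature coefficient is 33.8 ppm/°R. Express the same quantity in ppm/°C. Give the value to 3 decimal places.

Since only a temperature interval is involved, the additive offset between the scales drops out.
A change of 1°C is a change of 1.8°R, so per °C the value is 33.8 × 1.8 = 60.840.

60.840 ppm/°C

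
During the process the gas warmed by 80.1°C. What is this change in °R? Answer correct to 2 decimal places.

144.18°R

An interval of 1°C corresponds to 1.8°R.
80.1 × 1.8 = 144.18.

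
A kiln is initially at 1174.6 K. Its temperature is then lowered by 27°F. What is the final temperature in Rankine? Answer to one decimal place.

Initial temperature in Celsius: 1174.6 - 273.15 = 901.4500°C.
The 27°F change is an interval, so only the factor 5/9 applies: -27 × 5/9 = -15.0000°C.
Final Celsius temperature: 901.4500 - 15.0000 = 886.4500°C.
In Rankine: 886.4500 × 1.8 + 491.67 = 2087.3°R.

2087.3°R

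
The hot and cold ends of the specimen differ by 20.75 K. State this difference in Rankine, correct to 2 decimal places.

37.35°R

For a temperature interval the offset drops out; only the factor 1.8 applies.
20.75 × 1.8 = 37.35.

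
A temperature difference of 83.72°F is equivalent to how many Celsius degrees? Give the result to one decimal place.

For a temperature interval the offset drops out; only the factor 5/9 applies.
83.72 × 5/9 = 46.5.

46.5°C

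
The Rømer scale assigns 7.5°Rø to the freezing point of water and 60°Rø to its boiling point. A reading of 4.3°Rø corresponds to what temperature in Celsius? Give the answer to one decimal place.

Linear interpolation between the fixed points: C = (4.3 - 7.5) × 100 / (60 - 7.5) = -6.0952°C.

-6.1°C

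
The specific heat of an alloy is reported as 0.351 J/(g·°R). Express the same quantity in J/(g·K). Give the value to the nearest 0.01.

0.63 J/(g·K)

The quantity depends on a temperature interval, so only the ratio of degree sizes applies; the offset between the scales is irrelevant.
A change of 1 K is a change of 1.8°R, so per K the value is 0.351 × 1.8 = 0.63.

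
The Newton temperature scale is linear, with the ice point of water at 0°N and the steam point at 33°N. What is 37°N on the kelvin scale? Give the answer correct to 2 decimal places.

Linear interpolation between the fixed points: C = (37 - 0) × 100 / (33 - 0) = 112.1212°C.
Then 112.1212 + 273.15 = 385.27 K.

385.27 K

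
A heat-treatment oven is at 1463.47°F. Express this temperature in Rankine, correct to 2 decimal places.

1923.14°R

In Celsius: (1463.47 - 32) × 5/9 = 795.2611°C.
In Rankine: 795.2611 × 1.8 + 491.67 = 1923.14°R.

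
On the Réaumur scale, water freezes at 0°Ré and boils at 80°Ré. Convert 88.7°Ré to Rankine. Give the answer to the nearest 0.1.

691.2°R

Linear interpolation between the fixed points: C = (88.7 - 0) × 100 / (80 - 0) = 110.8750°C.
Then 110.8750 × 1.8 + 491.67 = 691.2°R.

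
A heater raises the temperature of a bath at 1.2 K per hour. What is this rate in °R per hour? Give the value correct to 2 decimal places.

2.16 °R/hour

Since only a temperature interval is involved, the additive offset between the scales drops out.
A change of 1 K is a change of 1.8°R, so 1.2 × 1.8 = 2.16.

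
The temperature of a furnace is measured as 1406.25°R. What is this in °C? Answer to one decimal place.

508.1°C

In Celsius: (1406.25 - 491.67) × 5/9 = 508.1000°C.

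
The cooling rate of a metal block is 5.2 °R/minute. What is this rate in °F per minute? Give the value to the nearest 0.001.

5.200 °F/minute

Since only a temperature interval is involved, the additive offset between the scales drops out.
A change of 1°R is a change of 1°F, so 5.2 × 1 = 5.200.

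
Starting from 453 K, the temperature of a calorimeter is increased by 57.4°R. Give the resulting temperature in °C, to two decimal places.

211.74°C

Initial temperature in Celsius: 453 - 273.15 = 179.8500°C.
The 57.4°R change is an interval, so only the factor 5/9 applies: +57.4 × 5/9 = +31.8889°C.
Final Celsius temperature: 179.8500 + 31.8889 = 211.7389°C.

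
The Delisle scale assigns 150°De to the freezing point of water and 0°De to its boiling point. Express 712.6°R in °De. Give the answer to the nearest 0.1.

First in Celsius: (712.6 - 491.67) × 5/9 = 122.7389°C.
Linearly onto the Delisle scale: 150 + (122.7389 / 100) × (0 - 150) = -34.1°De.

-34.1°De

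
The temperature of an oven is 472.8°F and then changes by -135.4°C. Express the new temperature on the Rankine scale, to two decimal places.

688.75°R

Initial temperature in Celsius: (472.8 - 32) × 5/9 = 244.8889°C.
Final Celsius temperature: 244.8889 - 135.4000 = 109.4889°C.
In Rankine: 109.4889 × 1.8 + 491.67 = 688.75°R.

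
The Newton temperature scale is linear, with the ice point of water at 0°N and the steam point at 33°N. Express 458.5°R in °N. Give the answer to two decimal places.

-6.08°N

First in Celsius: (458.5 - 491.67) × 5/9 = -18.4278°C.
Linearly onto the Newton scale: 0 + (-18.4278 / 100) × (33 - 0) = -6.08°N.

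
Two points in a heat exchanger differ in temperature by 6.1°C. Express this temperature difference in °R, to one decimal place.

An interval of 1°C corresponds to 1.8°R.
6.1 × 1.8 = 11.0.

11.0°R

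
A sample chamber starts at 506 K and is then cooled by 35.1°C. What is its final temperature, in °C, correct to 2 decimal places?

Initial temperature in Celsius: 506 - 273.15 = 232.8500°C.
Final Celsius temperature: 232.8500 - 35.1000 = 197.7500°C.

197.75°C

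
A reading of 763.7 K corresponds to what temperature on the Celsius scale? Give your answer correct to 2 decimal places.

In Celsius: 763.7 - 273.15 = 490.5500°C.

490.55°C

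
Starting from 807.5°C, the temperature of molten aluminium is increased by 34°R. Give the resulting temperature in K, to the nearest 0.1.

1099.5 K

The 34°R change is an interval, so only the factor 5/9 applies: +34 × 5/9 = +18.8889°C.
Final Celsius temperature: 807.5000 + 18.8889 = 826.3889°C.
In kelvin: 826.3889 + 273.15 = 1099.5 K.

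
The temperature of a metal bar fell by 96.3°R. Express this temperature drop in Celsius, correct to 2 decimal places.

Only the scale ratio 5/9 matters for a change in temperature.
96.3 × 5/9 = 53.50.

53.50°C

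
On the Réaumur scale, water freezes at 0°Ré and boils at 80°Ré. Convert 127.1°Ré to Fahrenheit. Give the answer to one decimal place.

Linear interpolation between the fixed points: C = (127.1 - 0) × 100 / (80 - 0) = 158.8750°C.
Then 158.8750 × 1.8 + 32 = 318.0°F.

318.0°F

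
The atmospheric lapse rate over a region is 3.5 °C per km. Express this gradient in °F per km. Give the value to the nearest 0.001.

The quantity depends on a temperature interval, so only the ratio of degree sizes applies; the offset between the scales is irrelevant.
A change of 1°C is a change of 1.8°F, so 3.5 × 1.8 = 6.300.

6.300 °F/km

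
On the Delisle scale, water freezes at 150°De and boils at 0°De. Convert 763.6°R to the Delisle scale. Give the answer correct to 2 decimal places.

-76.61°De

First in Celsius: (763.6 - 491.67) × 5/9 = 151.0722°C.
Linearly onto the Delisle scale: 150 + (151.0722 / 100) × (0 - 150) = -76.61°De.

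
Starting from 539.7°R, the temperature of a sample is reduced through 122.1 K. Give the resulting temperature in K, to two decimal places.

Initial temperature in Celsius: (539.7 - 491.67) × 5/9 = 26.6833°C.
The 122.1 K change is an interval; Kelvin and Celsius degrees are the same size, so ΔC = -122.1°C.
Final Celsius temperature: 26.6833 - 122.1000 = -95.4167°C.
In kelvin: -95.4167 + 273.15 = 177.73 K.

177.73 K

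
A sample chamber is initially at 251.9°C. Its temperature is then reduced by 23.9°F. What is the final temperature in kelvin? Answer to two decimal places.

The 23.9°F change is an interval, so only the factor 5/9 applies: -23.9 × 5/9 = -13.2778°C.
Final Celsius temperature: 251.9000 - 13.2778 = 238.6222°C.
In kelvin: 238.6222 + 273.15 = 511.77 K.

511.77 K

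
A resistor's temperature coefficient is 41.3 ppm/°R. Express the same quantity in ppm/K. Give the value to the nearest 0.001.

The quantity depends on a temperature interval, so only the ratio of degree sizes applies; the offset between the scales is irrelevant.
A change of 1 K is a change of 1.8°R, so per K the value is 41.3 × 1.8 = 74.340.

74.340 ppm/K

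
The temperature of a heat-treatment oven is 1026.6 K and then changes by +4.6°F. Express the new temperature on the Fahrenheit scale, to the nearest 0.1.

1392.8°F

Initial temperature in Celsius: 1026.6 - 273.15 = 753.4500°C.
The 4.6°F change is an interval, so only the factor 5/9 applies: +4.6 × 5/9 = +2.5556°C.
Final Celsius temperature: 753.4500 + 2.5556 = 756.0056°C.
In Fahrenheit: 756.0056 × 1.8 + 32 = 1392.8°F.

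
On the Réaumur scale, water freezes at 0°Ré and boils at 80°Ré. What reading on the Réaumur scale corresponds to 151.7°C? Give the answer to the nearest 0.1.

Linearly onto the Réaumur scale: 0 + (151.7000 / 100) × (80 - 0) = 121.4°Ré.

121.4°Ré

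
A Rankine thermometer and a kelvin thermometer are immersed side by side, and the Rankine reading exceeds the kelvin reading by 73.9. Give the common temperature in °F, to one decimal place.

-293.4°F

Let x be the Rankine reading; then the kelvin reading is 5/9·x.
(5/9·x) - x = -73.9  ⇒  (-4/9)·x = -73.9  ⇒  x = 166.2750°R.
In Celsius: (166.275 - 491.67) × 5/9 = -180.7750°C.
In Fahrenheit: -180.7750 × 1.8 + 32 = -293.4°F.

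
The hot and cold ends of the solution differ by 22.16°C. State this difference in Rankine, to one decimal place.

For a temperature interval the offset drops out; only the factor 1.8 applies.
22.16 × 1.8 = 39.9.

39.9°R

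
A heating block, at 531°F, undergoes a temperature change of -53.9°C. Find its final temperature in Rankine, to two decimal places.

Initial temperature in Celsius: (531 - 32) × 5/9 = 277.2222°C.
Final Celsius temperature: 277.2222 - 53.9000 = 223.3222°C.
In Rankine: 223.3222 × 1.8 + 491.67 = 893.65°R.

893.65°R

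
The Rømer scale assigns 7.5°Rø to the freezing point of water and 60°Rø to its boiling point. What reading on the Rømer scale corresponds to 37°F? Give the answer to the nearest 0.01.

8.96°Rø

First in Celsius: (37 - 32) × 5/9 = 2.7778°C.
Linearly onto the Rømer scale: 7.5 + (2.7778 / 100) × (60 - 7.5) = 8.96°Rø.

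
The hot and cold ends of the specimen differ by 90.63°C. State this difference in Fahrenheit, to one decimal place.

163.1°F

Only the scale ratio 1.8 matters for a change in temperature.
90.63 × 1.8 = 163.1.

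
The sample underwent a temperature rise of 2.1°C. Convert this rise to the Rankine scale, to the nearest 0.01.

Only the scale ratio 1.8 matters for a change in temperature.
2.1 × 1.8 = 3.78.

3.78°R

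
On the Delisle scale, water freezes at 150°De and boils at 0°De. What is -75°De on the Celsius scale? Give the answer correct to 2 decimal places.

150.00°C

Linear interpolation between the fixed points: C = (-75 - 150) × 100 / (0 - 150) = 150.0000°C.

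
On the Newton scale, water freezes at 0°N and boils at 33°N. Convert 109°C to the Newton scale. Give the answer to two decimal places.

35.97°N

Linearly onto the Newton scale: 0 + (109.0000 / 100) × (33 - 0) = 35.97°N.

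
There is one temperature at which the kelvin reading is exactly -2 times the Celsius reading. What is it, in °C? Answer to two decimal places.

Let C be the Celsius reading. The kelvin reading is K = 1·C + 273.15.
Require K = -2·C: 1·C + 273.15 = -2·C.
(3)·C = -273.15  ⇒  C = -91.05.

-91.05°C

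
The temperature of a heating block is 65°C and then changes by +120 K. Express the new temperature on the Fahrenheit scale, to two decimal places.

The 120 K change is an interval; Kelvin and Celsius degrees are the same size, so ΔC = +120°C.
Final Celsius temperature: 65.0000 + 120.0000 = 185.0000°C.
In Fahrenheit: 185.0000 × 1.8 + 32 = 365.00°F.

365.00°F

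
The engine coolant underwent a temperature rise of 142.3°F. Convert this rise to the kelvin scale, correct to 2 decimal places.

An interval of 1°F corresponds to 5/9 K.
142.3 × 5/9 = 79.06.

79.06 K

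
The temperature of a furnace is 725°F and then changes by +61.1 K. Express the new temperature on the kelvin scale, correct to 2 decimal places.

719.25 K

Initial temperature in Celsius: (725 - 32) × 5/9 = 385.0000°C.
The 61.1 K change is an interval; Kelvin and Celsius degrees are the same size, so ΔC = +61.1°C.
Final Celsius temperature: 385.0000 + 61.1000 = 446.1000°C.
In kelvin: 446.1000 + 273.15 = 719.25 K.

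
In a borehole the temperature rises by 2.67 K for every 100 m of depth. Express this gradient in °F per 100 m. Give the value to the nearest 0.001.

The quantity depends on a temperature interval, so only the ratio of degree sizes applies; the offset between the scales is irrelevant.
A change of 1 K is a change of 1.8°F, so 2.67 × 1.8 = 4.806.

4.806 °F/100 m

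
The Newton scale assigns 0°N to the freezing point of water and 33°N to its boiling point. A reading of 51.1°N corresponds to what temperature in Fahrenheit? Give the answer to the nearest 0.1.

310.7°F

Linear interpolation between the fixed points: C = (51.1 - 0) × 100 / (33 - 0) = 154.8485°C.
Then 154.8485 × 1.8 + 32 = 310.7°F.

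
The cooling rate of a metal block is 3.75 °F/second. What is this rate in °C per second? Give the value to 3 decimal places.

2.083 °C/second

Since only a temperature interval is involved, the additive offset between the scales drops out.
A change of 1°F is a change of 5/9°C, so 3.75 × 5/9 = 2.083.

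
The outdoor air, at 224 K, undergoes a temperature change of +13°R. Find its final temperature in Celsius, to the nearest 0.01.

Initial temperature in Celsius: 224 - 273.15 = -49.1500°C.
The 13°R change is an interval, so only the factor 5/9 applies: +13 × 5/9 = +7.2222°C.
Final Celsius temperature: -49.1500 + 7.2222 = -41.9278°C.

-41.93°C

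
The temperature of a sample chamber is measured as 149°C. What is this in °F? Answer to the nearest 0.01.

In Fahrenheit: 149.0000 × 1.8 + 32 = 300.20°F.

300.20°F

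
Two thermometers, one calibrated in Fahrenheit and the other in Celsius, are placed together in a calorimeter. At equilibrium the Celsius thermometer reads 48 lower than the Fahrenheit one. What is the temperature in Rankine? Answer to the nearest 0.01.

527.67°R

Let x be the Fahrenheit reading; then the Celsius reading is 5/9·x - 17.7778.
(5/9·x - 17.7778) - x = -48  ⇒  (-4/9)·x = -30.2222  ⇒  x = 68.0000°F.
In Celsius: (68 - 32) × 5/9 = 20.0000°C.
In Rankine: 20.0000 × 1.8 + 491.67 = 527.67°R.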